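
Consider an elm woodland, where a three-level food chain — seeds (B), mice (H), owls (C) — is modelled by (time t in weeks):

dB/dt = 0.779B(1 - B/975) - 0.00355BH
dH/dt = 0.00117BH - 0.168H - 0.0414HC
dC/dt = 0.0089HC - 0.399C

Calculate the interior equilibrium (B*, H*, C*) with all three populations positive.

B* ≈ 776, H* ≈ 44.8, C* ≈ 17.9

From dC/dt = 0: 0.0089H* = 0.399, so H* = 44.8.
From dB/dt = 0: 0.779(1 - B*/975) = 0.00355·44.8, giving B* = 975·(1 - 0.204) = 776.
From dH/dt = 0: 0.00117·776 - 0.168 = 0.0414C*, so C* = 0.74/0.0414 = 17.9.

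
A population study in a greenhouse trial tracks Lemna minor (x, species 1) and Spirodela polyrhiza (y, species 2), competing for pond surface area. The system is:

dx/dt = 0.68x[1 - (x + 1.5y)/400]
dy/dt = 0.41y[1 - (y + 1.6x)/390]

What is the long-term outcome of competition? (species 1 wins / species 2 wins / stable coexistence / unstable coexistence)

Compare the nullcline intercepts: K1/α12 = 400/1.5 = 267 < K2 = 390; K2/α21 = 390/1.6 = 244 < K1 = 400.
Since both are reversed, neither can invade when rare; the interior point is a saddle.

unstable coexistence (outcome depends on initial conditions)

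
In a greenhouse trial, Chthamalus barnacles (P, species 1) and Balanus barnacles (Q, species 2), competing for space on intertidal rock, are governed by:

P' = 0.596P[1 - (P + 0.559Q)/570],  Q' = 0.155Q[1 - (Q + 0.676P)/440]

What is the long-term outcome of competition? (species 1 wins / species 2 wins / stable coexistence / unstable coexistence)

Compare the nullcline intercepts: K1/α12 = 570/0.559 = 1020 > K2 = 440; K2/α21 = 440/0.676 = 651 > K1 = 570.
Since both inequalities hold, each species can invade when rare, so the interior equilibrium is stable.

stable coexistence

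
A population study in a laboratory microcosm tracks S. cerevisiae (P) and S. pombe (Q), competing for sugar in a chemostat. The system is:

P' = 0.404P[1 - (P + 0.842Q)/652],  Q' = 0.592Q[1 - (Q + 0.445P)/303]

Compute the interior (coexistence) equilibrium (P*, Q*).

P* ≈ 635, Q* ≈ 20.6

Setting both brackets to zero gives the nullclines P + 0.842Q = 652 and 0.445P + Q = 303.
Substituting Q = 303 - 0.445P into the first: P(1 - 0.842·0.445) = 652 - 0.842·303.
So P* = 397/0.625 = 635, and then Q* = 303 - 0.445·635 = 20.6.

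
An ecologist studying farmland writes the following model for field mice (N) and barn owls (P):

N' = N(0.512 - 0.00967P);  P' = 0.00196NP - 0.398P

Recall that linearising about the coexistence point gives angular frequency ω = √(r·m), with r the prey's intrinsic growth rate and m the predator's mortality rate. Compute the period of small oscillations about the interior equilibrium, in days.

Here r = 0.512 and m = 0.398, so r·m = 0.204.
ω = √0.204 = 0.451 per day, hence T = 2π/ω ≈ 13.9 days.

T ≈ 13.9 days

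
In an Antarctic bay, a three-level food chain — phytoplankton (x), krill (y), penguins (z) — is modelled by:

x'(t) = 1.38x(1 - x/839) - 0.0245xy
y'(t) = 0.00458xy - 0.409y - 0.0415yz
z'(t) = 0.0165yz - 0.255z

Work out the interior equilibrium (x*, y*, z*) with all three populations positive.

x* ≈ 609, y* ≈ 15.5, z* ≈ 57.3

From dz/dt = 0: 0.0165y* = 0.255, so y* = 15.5.
From dx/dt = 0: 1.38(1 - x*/839) = 0.0245·15.5, giving x* = 839·(1 - 0.274) = 609.
From dy/dt = 0: 0.00458·609 - 0.409 = 0.0415z*, so z* = 2.38/0.0415 = 57.3.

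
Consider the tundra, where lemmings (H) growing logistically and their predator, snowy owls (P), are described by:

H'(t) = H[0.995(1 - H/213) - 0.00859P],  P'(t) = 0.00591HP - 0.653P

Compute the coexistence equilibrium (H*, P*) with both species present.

From dP/dt = 0 with P > 0: 0.00591H* = 0.653, so H* = 110.
Substitute into dH/dt = 0: 0.995(1 - 110/213) = 0.00859P*.
The bracket is 0.481, giving P* = 0.479/0.00859 = 55.7.

H* ≈ 110, P* ≈ 55.7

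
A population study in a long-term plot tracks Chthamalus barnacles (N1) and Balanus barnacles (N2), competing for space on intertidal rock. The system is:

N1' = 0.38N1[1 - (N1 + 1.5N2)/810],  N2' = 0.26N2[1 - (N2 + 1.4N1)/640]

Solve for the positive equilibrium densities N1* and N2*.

Setting both brackets to zero gives the nullclines N1 + 1.5N2 = 810 and 1.4N1 + N2 = 640.
Substituting N2 = 640 - 1.4N1 into the first: N1(1 - 1.5·1.4) = 810 - 1.5·640.
So N1* = -150/-1.1 = 136, and then N2* = 640 - 1.4·136 = 449.

N1* ≈ 136, N2* ≈ 449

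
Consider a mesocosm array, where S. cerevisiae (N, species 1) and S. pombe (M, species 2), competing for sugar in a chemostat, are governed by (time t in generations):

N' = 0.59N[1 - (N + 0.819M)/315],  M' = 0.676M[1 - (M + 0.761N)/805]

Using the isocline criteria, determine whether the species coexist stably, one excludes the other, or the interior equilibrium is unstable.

species 2 excludes species 1

Compare the nullcline intercepts: K1/α12 = 315/0.819 = 385 < K2 = 805; K2/α21 = 805/0.761 = 1060 > K1 = 315.
Since the inequalities point opposite ways, species 2 can invade but species 1 cannot.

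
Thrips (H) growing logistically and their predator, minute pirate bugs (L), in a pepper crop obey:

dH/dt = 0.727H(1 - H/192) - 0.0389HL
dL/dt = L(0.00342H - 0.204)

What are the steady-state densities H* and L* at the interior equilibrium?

H* ≈ 59.6, L* ≈ 12.9

From dL/dt = 0 with L > 0: 0.00342H* = 0.204, so H* = 59.6.
Substitute into dH/dt = 0: 0.727(1 - 59.6/192) = 0.0389L*.
The bracket is 0.689, giving L* = 0.501/0.0389 = 12.9.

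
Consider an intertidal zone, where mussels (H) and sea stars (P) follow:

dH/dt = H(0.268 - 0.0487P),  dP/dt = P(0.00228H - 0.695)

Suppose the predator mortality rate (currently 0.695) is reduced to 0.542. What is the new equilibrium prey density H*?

At the interior fixed point, setting dP/dt = 0 with P > 0 fixes H* = (predator death rate)/(HP coefficient) — independent of the other coefficients.
With the change, H* = 0.542/0.00228 = 238; it falls from 305.

H* ≈ 238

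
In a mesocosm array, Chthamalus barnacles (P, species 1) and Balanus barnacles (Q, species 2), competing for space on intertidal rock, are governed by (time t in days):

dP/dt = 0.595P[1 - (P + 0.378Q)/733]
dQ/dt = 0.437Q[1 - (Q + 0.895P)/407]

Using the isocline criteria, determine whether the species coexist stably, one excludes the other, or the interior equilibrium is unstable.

Compare the nullcline intercepts: K1/α12 = 733/0.378 = 1940 > K2 = 407; K2/α21 = 407/0.895 = 455 < K1 = 733.
Since the inequalities point opposite ways, species 1 can invade but species 2 cannot.

species 1 excludes species 2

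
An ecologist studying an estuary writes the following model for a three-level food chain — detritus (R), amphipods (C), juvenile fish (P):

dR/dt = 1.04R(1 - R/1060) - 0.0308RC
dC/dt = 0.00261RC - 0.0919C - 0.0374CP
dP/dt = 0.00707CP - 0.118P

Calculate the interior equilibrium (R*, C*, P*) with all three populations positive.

From dP/dt = 0: 0.00707C* = 0.118, so C* = 16.7.
From dR/dt = 0: 1.04(1 - R*/1060) = 0.0308·16.7, giving R* = 1060·(1 - 0.494) = 536.
From dC/dt = 0: 0.00261·536 - 0.0919 = 0.0374P*, so P* = 1.31/0.0374 = 35.

R* ≈ 536, C* ≈ 16.7, P* ≈ 35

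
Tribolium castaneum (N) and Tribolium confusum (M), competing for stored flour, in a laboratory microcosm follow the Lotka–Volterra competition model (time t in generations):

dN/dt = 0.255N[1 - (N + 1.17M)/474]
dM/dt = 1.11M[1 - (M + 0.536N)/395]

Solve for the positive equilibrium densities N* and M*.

N* ≈ 31.8, M* ≈ 378

Setting both brackets to zero gives the nullclines N + 1.17M = 474 and 0.536N + M = 395.
Substituting M = 395 - 0.536N into the first: N(1 - 1.17·0.536) = 474 - 1.17·395.
So N* = 11.9/0.373 = 31.8, and then M* = 395 - 0.536·31.8 = 378.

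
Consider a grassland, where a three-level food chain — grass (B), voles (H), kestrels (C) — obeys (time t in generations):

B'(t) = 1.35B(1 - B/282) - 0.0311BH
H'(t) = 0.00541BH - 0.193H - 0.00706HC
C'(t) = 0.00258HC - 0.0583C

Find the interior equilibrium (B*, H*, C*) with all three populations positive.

B* ≈ 135, H* ≈ 22.6, C* ≈ 76.3

From dC/dt = 0: 0.00258H* = 0.0583, so H* = 22.6.
From dB/dt = 0: 1.35(1 - B*/282) = 0.0311·22.6, giving B* = 282·(1 - 0.521) = 135.
From dH/dt = 0: 0.00541·135 - 0.193 = 0.00706C*, so C* = 0.538/0.00706 = 76.3.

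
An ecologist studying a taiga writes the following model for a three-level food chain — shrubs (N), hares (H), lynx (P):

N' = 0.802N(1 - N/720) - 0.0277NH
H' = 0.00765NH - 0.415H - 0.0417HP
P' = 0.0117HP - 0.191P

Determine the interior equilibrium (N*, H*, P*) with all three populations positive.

From dP/dt = 0: 0.0117H* = 0.191, so H* = 16.3.
From dN/dt = 0: 0.802(1 - N*/720) = 0.0277·16.3, giving N* = 720·(1 - 0.564) = 314.
From dH/dt = 0: 0.00765·314 - 0.415 = 0.0417P*, so P* = 1.99/0.0417 = 47.7.

N* ≈ 314, H* ≈ 16.3, P* ≈ 47.7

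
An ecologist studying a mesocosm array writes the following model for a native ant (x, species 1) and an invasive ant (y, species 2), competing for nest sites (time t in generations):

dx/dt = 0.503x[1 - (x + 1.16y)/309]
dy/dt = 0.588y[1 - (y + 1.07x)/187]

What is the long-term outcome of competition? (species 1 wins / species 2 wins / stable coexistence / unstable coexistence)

species 1 excludes species 2

Compare the nullcline intercepts: K1/α12 = 309/1.16 = 266 > K2 = 187; K2/α21 = 187/1.07 = 175 < K1 = 309.
Since the inequalities point opposite ways, species 1 can invade but species 2 cannot.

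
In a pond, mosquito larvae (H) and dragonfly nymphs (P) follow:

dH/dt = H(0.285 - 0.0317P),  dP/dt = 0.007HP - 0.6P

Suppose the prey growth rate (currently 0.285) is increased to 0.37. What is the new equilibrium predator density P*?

At the interior fixed point, setting dH/dt = 0 with H > 0 fixes P* = (prey growth rate)/(HP coefficient) — independent of the other coefficients.
With the change, P* = 0.37/0.0317 = 11.7; it rises from 8.99.

P* ≈ 11.7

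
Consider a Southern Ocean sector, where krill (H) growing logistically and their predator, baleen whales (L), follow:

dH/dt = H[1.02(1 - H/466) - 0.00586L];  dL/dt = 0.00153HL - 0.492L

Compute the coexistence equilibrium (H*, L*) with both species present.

From dL/dt = 0 with L > 0: 0.00153H* = 0.492, so H* = 322.
Substitute into dH/dt = 0: 1.02(1 - 322/466) = 0.00586L*.
The bracket is 0.31, giving L* = 0.316/0.00586 = 53.9.

H* ≈ 322, L* ≈ 53.9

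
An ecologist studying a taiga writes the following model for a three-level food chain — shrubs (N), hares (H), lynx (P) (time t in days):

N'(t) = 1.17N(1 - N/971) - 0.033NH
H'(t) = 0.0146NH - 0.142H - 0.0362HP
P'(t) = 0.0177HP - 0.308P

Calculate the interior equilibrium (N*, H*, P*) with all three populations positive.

From dP/dt = 0: 0.0177H* = 0.308, so H* = 17.4.
From dN/dt = 0: 1.17(1 - N*/971) = 0.033·17.4, giving N* = 971·(1 - 0.491) = 494.
From dH/dt = 0: 0.0146·494 - 0.142 = 0.0362P*, so P* = 7.08/0.0362 = 195.

N* ≈ 494, H* ≈ 17.4, P* ≈ 195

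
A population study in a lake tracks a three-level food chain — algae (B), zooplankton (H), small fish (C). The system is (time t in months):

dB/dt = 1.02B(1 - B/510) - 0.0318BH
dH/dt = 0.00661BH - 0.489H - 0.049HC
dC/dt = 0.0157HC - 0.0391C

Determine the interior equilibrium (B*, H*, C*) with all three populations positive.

B* ≈ 470, H* ≈ 2.49, C* ≈ 53.5

From dC/dt = 0: 0.0157H* = 0.0391, so H* = 2.49.
From dB/dt = 0: 1.02(1 - B*/510) = 0.0318·2.49, giving B* = 510·(1 - 0.0776) = 470.
From dH/dt = 0: 0.00661·470 - 0.489 = 0.049C*, so C* = 2.62/0.049 = 53.5.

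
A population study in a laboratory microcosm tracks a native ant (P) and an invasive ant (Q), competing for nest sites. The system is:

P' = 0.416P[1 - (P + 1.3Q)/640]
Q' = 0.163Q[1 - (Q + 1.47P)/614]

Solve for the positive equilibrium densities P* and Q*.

Setting both brackets to zero gives the nullclines P + 1.3Q = 640 and 1.47P + Q = 614.
Substituting Q = 614 - 1.47P into the first: P(1 - 1.3·1.47) = 640 - 1.3·614.
So P* = -158/-0.911 = 174, and then Q* = 614 - 1.47·174 = 359.

P* ≈ 174, Q* ≈ 359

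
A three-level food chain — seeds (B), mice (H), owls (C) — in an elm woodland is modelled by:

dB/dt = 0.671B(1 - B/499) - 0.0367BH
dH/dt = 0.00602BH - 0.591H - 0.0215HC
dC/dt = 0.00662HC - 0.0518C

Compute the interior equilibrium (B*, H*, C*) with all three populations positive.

From dC/dt = 0: 0.00662H* = 0.0518, so H* = 7.82.
From dB/dt = 0: 0.671(1 - B*/499) = 0.0367·7.82, giving B* = 499·(1 - 0.428) = 285.
From dH/dt = 0: 0.00602·285 - 0.591 = 0.0215C*, so C* = 1.13/0.0215 = 52.4.

B* ≈ 285, H* ≈ 7.82, C* ≈ 52.4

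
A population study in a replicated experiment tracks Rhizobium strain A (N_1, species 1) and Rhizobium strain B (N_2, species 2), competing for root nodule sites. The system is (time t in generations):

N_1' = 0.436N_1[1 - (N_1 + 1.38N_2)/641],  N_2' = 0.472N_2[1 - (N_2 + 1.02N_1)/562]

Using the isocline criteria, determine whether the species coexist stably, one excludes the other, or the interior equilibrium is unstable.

unstable coexistence (outcome depends on initial conditions)

Compare the nullcline intercepts: K1/α12 = 641/1.38 = 464 < K2 = 562; K2/α21 = 562/1.02 = 551 < K1 = 641.
Since both are reversed, neither can invade when rare; the interior point is a saddle.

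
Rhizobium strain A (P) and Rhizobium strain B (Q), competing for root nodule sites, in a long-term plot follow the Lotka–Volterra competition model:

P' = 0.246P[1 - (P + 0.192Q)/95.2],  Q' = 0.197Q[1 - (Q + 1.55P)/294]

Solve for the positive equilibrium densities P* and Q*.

P* ≈ 55.2, Q* ≈ 208

Setting both brackets to zero gives the nullclines P + 0.192Q = 95.2 and 1.55P + Q = 294.
Substituting Q = 294 - 1.55P into the first: P(1 - 0.192·1.55) = 95.2 - 0.192·294.
So P* = 38.8/0.702 = 55.2, and then Q* = 294 - 1.55·55.2 = 208.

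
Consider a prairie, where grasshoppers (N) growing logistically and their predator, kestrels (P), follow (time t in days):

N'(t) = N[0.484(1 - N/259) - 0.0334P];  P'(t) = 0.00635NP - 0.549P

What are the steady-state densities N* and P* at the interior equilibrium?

N* ≈ 86.5, P* ≈ 9.65

From dP/dt = 0 with P > 0: 0.00635N* = 0.549, so N* = 86.5.
Substitute into dN/dt = 0: 0.484(1 - 86.5/259) = 0.0334P*.
The bracket is 0.666, giving P* = 0.322/0.0334 = 9.65.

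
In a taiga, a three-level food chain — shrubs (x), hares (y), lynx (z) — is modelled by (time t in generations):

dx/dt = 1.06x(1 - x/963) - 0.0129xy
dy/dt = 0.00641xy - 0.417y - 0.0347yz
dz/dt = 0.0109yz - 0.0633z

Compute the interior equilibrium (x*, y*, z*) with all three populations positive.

From dz/dt = 0: 0.0109y* = 0.0633, so y* = 5.81.
From dx/dt = 0: 1.06(1 - x*/963) = 0.0129·5.81, giving x* = 963·(1 - 0.0707) = 895.
From dy/dt = 0: 0.00641·895 - 0.417 = 0.0347z*, so z* = 5.32/0.0347 = 153.

x* ≈ 895, y* ≈ 5.81, z* ≈ 153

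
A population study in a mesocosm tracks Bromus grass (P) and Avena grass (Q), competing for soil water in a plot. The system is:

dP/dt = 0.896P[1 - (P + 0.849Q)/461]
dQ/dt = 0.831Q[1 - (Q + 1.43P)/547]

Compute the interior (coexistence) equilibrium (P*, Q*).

Setting both brackets to zero gives the nullclines P + 0.849Q = 461 and 1.43P + Q = 547.
Substituting Q = 547 - 1.43P into the first: P(1 - 0.849·1.43) = 461 - 0.849·547.
So P* = -3.4/-0.214 = 15.9, and then Q* = 547 - 1.43·15.9 = 524.

P* ≈ 15.9, Q* ≈ 524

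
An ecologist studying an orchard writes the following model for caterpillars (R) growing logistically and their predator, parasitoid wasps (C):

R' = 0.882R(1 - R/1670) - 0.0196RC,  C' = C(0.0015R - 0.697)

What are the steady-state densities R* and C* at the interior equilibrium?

R* ≈ 465, C* ≈ 32.5

From dC/dt = 0 with C > 0: 0.0015R* = 0.697, so R* = 465.
Substitute into dR/dt = 0: 0.882(1 - 465/1670) = 0.0196C*.
The bracket is 0.722, giving C* = 0.637/0.0196 = 32.5.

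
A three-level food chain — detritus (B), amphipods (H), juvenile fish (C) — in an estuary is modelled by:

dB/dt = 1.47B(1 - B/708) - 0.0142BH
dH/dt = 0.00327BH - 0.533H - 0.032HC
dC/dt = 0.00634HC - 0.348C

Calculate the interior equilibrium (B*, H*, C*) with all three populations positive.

B* ≈ 333, H* ≈ 54.9, C* ≈ 17.3

From dC/dt = 0: 0.00634H* = 0.348, so H* = 54.9.
From dB/dt = 0: 1.47(1 - B*/708) = 0.0142·54.9, giving B* = 708·(1 - 0.53) = 333.
From dH/dt = 0: 0.00327·333 - 0.533 = 0.032C*, so C* = 0.555/0.032 = 17.3.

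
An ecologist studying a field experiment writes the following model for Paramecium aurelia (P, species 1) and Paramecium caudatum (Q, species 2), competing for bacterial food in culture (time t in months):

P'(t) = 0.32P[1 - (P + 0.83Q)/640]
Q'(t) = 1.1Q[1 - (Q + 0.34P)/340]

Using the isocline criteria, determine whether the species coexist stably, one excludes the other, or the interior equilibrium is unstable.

Compare the nullcline intercepts: K1/α12 = 640/0.83 = 771 > K2 = 340; K2/α21 = 340/0.34 = 1000 > K1 = 640.
Since both inequalities hold, each species can invade when rare, so the interior equilibrium is stable.

stable coexistence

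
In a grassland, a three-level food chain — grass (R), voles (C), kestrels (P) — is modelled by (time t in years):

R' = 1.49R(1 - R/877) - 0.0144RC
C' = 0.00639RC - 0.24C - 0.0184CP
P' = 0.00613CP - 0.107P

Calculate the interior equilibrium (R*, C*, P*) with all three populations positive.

From dP/dt = 0: 0.00613C* = 0.107, so C* = 17.5.
From dR/dt = 0: 1.49(1 - R*/877) = 0.0144·17.5, giving R* = 877·(1 - 0.169) = 729.
From dC/dt = 0: 0.00639·729 - 0.24 = 0.0184P*, so P* = 4.42/0.0184 = 240.

R* ≈ 729, C* ≈ 17.5, P* ≈ 240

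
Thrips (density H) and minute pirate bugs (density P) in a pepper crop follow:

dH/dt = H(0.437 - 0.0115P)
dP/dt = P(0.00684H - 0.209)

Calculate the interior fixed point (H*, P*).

H* ≈ 30.6, P* ≈ 38

Set dP/dt = 0 with P > 0: 0.00684H - 0.209 = 0, so H* = 0.209/0.00684 = 30.6.
Set dH/dt = 0 with H > 0: 0.437 - 0.0115P = 0, so P* = 0.437/0.0115 = 38.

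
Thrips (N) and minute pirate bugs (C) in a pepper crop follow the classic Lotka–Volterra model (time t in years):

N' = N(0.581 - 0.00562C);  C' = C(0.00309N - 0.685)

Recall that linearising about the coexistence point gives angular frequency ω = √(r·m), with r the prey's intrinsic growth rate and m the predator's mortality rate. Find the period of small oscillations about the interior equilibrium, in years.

Here r = 0.581 and m = 0.685, so r·m = 0.398.
ω = √0.398 = 0.631 per year, hence T = 2π/ω ≈ 9.96 years.

T ≈ 9.96 years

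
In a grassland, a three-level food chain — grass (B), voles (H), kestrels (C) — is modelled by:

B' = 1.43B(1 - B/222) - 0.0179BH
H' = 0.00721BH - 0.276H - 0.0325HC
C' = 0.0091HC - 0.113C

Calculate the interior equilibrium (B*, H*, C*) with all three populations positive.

From dC/dt = 0: 0.0091H* = 0.113, so H* = 12.4.
From dB/dt = 0: 1.43(1 - B*/222) = 0.0179·12.4, giving B* = 222·(1 - 0.155) = 187.
From dH/dt = 0: 0.00721·187 - 0.276 = 0.0325C*, so C* = 1.08/0.0325 = 33.1.

B* ≈ 187, H* ≈ 12.4, C* ≈ 33.1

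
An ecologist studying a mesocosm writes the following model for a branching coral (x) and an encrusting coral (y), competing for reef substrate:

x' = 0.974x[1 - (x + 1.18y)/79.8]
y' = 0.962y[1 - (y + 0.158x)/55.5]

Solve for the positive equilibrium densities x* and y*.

Setting both brackets to zero gives the nullclines x + 1.18y = 79.8 and 0.158x + y = 55.5.
Substituting y = 55.5 - 0.158x into the first: x(1 - 1.18·0.158) = 79.8 - 1.18·55.5.
So x* = 14.3/0.814 = 17.6, and then y* = 55.5 - 0.158·17.6 = 52.7.

x* ≈ 17.6, y* ≈ 52.7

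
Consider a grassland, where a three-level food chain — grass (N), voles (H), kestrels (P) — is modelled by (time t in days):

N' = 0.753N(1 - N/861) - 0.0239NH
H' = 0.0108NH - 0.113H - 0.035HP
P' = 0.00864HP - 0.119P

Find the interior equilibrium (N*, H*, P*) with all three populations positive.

From dP/dt = 0: 0.00864H* = 0.119, so H* = 13.8.
From dN/dt = 0: 0.753(1 - N*/861) = 0.0239·13.8, giving N* = 861·(1 - 0.437) = 485.
From dH/dt = 0: 0.0108·485 - 0.113 = 0.035P*, so P* = 5.12/0.035 = 146.

N* ≈ 485, H* ≈ 13.8, P* ≈ 146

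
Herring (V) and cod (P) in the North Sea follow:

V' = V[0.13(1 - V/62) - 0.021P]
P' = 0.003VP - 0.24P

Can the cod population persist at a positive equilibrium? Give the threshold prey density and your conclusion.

Threshold V = 80; K < 80, so no, the predator goes extinct.

The predator equation gives dP/dt > 0 only when V > 0.24/0.003 = 80.
Without the predator, V → K = 62. Since 62 < 80, the predator cannot invade.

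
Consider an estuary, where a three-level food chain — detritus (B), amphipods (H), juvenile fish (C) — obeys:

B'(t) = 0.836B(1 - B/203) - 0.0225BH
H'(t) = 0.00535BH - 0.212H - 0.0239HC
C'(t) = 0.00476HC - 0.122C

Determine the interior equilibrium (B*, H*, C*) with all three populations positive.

B* ≈ 63, H* ≈ 25.6, C* ≈ 5.23

From dC/dt = 0: 0.00476H* = 0.122, so H* = 25.6.
From dB/dt = 0: 0.836(1 - B*/203) = 0.0225·25.6, giving B* = 203·(1 - 0.69) = 63.
From dH/dt = 0: 0.00535·63 - 0.212 = 0.0239C*, so C* = 0.125/0.0239 = 5.23.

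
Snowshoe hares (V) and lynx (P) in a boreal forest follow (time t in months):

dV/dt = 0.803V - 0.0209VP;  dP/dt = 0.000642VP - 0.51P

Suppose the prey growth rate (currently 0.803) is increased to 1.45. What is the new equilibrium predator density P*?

At the interior fixed point, setting dV/dt = 0 with V > 0 fixes P* = (prey growth rate)/(VP coefficient) — independent of the other coefficients.
With the change, P* = 1.45/0.0209 = 69.4; it rises from 38.4.

P* ≈ 69.4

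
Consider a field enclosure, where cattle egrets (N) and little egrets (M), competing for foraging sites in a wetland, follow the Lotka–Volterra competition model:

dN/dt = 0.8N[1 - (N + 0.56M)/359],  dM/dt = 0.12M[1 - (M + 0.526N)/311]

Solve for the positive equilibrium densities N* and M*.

N* ≈ 262, M* ≈ 173

Setting both brackets to zero gives the nullclines N + 0.56M = 359 and 0.526N + M = 311.
Substituting M = 311 - 0.526N into the first: N(1 - 0.56·0.526) = 359 - 0.56·311.
So N* = 185/0.705 = 262, and then M* = 311 - 0.526·262 = 173.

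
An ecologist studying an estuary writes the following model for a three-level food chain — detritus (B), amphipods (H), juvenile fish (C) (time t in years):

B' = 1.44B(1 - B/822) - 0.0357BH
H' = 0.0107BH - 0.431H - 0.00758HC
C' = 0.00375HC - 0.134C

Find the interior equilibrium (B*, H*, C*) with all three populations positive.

B* ≈ 93.8, H* ≈ 35.7, C* ≈ 75.5

From dC/dt = 0: 0.00375H* = 0.134, so H* = 35.7.
From dB/dt = 0: 1.44(1 - B*/822) = 0.0357·35.7, giving B* = 822·(1 - 0.886) = 93.8.
From dH/dt = 0: 0.0107·93.8 - 0.431 = 0.00758C*, so C* = 0.573/0.00758 = 75.5.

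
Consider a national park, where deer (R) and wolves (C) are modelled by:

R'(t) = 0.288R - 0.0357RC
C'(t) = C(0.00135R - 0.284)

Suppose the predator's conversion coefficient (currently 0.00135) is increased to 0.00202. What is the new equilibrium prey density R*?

R* ≈ 141

At the interior fixed point, setting dC/dt = 0 with C > 0 fixes R* = (predator death rate)/(RC coefficient) — independent of the other coefficients.
With the change, R* = 0.284/0.00202 = 141; it falls from 210.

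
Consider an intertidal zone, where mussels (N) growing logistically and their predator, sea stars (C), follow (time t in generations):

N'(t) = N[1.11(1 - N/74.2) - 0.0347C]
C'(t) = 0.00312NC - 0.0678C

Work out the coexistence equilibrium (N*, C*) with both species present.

N* ≈ 21.7, C* ≈ 22.6

From dC/dt = 0 with C > 0: 0.00312N* = 0.0678, so N* = 21.7.
Substitute into dN/dt = 0: 1.11(1 - 21.7/74.2) = 0.0347C*.
The bracket is 0.707, giving C* = 0.785/0.0347 = 22.6.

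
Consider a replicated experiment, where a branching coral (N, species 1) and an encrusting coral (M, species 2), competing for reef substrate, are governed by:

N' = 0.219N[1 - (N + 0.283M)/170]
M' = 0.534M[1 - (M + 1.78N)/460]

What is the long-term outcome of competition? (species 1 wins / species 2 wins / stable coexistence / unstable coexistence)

Compare the nullcline intercepts: K1/α12 = 170/0.283 = 601 > K2 = 460; K2/α21 = 460/1.78 = 258 > K1 = 170.
Since both inequalities hold, each species can invade when rare, so the interior equilibrium is stable.

stable coexistence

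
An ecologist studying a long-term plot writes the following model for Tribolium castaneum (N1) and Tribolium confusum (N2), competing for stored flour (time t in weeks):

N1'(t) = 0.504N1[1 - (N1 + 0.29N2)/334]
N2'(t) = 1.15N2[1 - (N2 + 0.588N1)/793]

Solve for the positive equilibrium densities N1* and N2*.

Setting both brackets to zero gives the nullclines N1 + 0.29N2 = 334 and 0.588N1 + N2 = 793.
Substituting N2 = 793 - 0.588N1 into the first: N1(1 - 0.29·0.588) = 334 - 0.29·793.
So N1* = 104/0.829 = 125, and then N2* = 793 - 0.588·125 = 719.

N1* ≈ 125, N2* ≈ 719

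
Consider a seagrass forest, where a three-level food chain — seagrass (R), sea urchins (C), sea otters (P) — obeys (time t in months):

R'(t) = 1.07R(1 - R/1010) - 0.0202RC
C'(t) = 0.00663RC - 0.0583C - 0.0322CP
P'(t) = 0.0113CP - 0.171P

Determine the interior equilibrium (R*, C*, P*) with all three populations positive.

From dP/dt = 0: 0.0113C* = 0.171, so C* = 15.1.
From dR/dt = 0: 1.07(1 - R*/1010) = 0.0202·15.1, giving R* = 1010·(1 - 0.286) = 721.
From dC/dt = 0: 0.00663·721 - 0.0583 = 0.0322P*, so P* = 4.72/0.0322 = 147.

R* ≈ 721, C* ≈ 15.1, P* ≈ 147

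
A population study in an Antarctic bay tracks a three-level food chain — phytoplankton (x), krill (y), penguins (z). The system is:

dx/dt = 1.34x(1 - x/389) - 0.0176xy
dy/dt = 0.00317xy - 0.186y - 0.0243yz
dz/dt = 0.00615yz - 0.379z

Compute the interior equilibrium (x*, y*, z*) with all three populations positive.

x* ≈ 74.1, y* ≈ 61.6, z* ≈ 2.02

From dz/dt = 0: 0.00615y* = 0.379, so y* = 61.6.
From dx/dt = 0: 1.34(1 - x*/389) = 0.0176·61.6, giving x* = 389·(1 - 0.809) = 74.1.
From dy/dt = 0: 0.00317·74.1 - 0.186 = 0.0243z*, so z* = 0.049/0.0243 = 2.02.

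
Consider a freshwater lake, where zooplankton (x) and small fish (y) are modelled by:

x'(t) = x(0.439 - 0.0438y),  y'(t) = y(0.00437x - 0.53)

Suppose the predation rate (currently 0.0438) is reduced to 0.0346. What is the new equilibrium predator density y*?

y* ≈ 12.7

At the interior fixed point, setting dx/dt = 0 with x > 0 fixes y* = (prey growth rate)/(xy coefficient) — independent of the other coefficients.
With the change, y* = 0.439/0.0346 = 12.7; it rises from 10.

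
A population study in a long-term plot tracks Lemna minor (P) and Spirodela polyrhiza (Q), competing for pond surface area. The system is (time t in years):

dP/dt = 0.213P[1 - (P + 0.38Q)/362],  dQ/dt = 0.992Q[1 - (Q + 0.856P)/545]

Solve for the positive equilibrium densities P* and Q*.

Setting both brackets to zero gives the nullclines P + 0.38Q = 362 and 0.856P + Q = 545.
Substituting Q = 545 - 0.856P into the first: P(1 - 0.38·0.856) = 362 - 0.38·545.
So P* = 155/0.675 = 230, and then Q* = 545 - 0.856·230 = 348.

P* ≈ 230, Q* ≈ 348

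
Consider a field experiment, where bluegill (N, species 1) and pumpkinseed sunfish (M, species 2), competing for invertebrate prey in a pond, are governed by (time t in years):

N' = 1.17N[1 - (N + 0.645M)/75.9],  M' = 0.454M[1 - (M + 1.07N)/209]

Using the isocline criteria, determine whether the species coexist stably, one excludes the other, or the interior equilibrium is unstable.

species 2 excludes species 1

Compare the nullcline intercepts: K1/α12 = 75.9/0.645 = 118 < K2 = 209; K2/α21 = 209/1.07 = 195 > K1 = 75.9.
Since the inequalities point opposite ways, species 2 can invade but species 1 cannot.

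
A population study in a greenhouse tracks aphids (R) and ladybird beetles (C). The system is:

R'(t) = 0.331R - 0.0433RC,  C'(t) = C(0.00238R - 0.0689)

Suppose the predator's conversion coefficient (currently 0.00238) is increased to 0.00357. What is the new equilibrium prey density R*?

R* ≈ 19.3

At the interior fixed point, setting dC/dt = 0 with C > 0 fixes R* = (predator death rate)/(RC coefficient) — independent of the other coefficients.
With the change, R* = 0.0689/0.00357 = 19.3; it falls from 28.9.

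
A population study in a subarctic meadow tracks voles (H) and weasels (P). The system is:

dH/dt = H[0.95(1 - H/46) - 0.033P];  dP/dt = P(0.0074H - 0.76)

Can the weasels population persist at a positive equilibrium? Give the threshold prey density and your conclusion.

Threshold H = 103; K < 103, so no, the predator goes extinct.

The predator equation gives dP/dt > 0 only when H > 0.76/0.0074 = 103.
Without the predator, H → K = 46. Since 46 < 103, the predator cannot invade.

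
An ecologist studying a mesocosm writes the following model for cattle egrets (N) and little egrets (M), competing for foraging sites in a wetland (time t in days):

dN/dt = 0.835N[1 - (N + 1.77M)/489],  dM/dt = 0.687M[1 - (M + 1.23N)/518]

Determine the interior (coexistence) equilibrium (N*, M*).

Setting both brackets to zero gives the nullclines N + 1.77M = 489 and 1.23N + M = 518.
Substituting M = 518 - 1.23N into the first: N(1 - 1.77·1.23) = 489 - 1.77·518.
So N* = -428/-1.18 = 363, and then M* = 518 - 1.23·363 = 70.9.

N* ≈ 363, M* ≈ 70.9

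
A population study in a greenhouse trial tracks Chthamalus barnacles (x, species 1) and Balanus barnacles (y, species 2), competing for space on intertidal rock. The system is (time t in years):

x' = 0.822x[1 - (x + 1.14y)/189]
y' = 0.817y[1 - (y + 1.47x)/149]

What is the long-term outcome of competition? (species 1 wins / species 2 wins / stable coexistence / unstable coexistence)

Compare the nullcline intercepts: K1/α12 = 189/1.14 = 166 > K2 = 149; K2/α21 = 149/1.47 = 101 < K1 = 189.
Since the inequalities point opposite ways, species 1 can invade but species 2 cannot.

species 1 excludes species 2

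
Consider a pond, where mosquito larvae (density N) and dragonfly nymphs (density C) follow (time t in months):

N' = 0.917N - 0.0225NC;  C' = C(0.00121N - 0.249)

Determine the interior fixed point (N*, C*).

N* ≈ 206, C* ≈ 40.8

Set dC/dt = 0 with C > 0: 0.00121N - 0.249 = 0, so N* = 0.249/0.00121 = 206.
Set dN/dt = 0 with N > 0: 0.917 - 0.0225C = 0, so C* = 0.917/0.0225 = 40.8.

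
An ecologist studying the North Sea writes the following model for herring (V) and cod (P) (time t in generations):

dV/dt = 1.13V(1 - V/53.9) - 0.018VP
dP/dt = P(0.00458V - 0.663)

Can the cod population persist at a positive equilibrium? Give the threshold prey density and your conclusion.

Threshold V = 145; K < 145, so no, the predator goes extinct.

The predator equation gives dP/dt > 0 only when V > 0.663/0.00458 = 145.
Without the predator, V → K = 53.9. Since 53.9 < 145, the predator cannot invade.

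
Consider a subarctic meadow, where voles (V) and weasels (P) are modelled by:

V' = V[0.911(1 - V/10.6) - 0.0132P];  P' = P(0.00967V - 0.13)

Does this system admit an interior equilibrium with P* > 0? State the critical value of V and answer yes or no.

Threshold V = 13.4; K < 13.4, so no, the predator goes extinct.

The predator equation gives dP/dt > 0 only when V > 0.13/0.00967 = 13.4.
Without the predator, V → K = 10.6. Since 10.6 < 13.4, the predator cannot invade.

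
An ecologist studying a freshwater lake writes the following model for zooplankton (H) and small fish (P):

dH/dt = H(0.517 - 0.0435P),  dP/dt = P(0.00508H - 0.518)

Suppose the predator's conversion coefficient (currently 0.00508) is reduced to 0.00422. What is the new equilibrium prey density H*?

H* ≈ 123

At the interior fixed point, setting dP/dt = 0 with P > 0 fixes H* = (predator death rate)/(HP coefficient) — independent of the other coefficients.
With the change, H* = 0.518/0.00422 = 123; it rises from 102.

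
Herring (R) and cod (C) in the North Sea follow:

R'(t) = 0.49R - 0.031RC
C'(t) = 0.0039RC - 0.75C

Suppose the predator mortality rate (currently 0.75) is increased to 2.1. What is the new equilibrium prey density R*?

At the interior fixed point, setting dC/dt = 0 with C > 0 fixes R* = (predator death rate)/(RC coefficient) — independent of the other coefficients.
With the change, R* = 2.1/0.0039 = 538; it rises from 192.

R* ≈ 538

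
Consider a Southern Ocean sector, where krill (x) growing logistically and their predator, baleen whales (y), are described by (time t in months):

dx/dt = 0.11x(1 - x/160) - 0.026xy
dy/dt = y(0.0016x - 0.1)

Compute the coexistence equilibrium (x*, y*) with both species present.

From dy/dt = 0 with y > 0: 0.0016x* = 0.1, so x* = 62.5.
Substitute into dx/dt = 0: 0.11(1 - 62.5/160) = 0.026y*.
The bracket is 0.609, giving y* = 0.067/0.026 = 2.58.

x* ≈ 62.5, y* ≈ 2.58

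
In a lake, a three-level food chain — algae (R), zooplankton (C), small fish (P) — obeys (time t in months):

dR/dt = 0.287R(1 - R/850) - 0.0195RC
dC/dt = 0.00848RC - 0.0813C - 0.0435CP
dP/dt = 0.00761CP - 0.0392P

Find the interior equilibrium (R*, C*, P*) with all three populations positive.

From dP/dt = 0: 0.00761C* = 0.0392, so C* = 5.15.
From dR/dt = 0: 0.287(1 - R*/850) = 0.0195·5.15, giving R* = 850·(1 - 0.35) = 553.
From dC/dt = 0: 0.00848·553 - 0.0813 = 0.0435P*, so P* = 4.6/0.0435 = 106.

R* ≈ 553, C* ≈ 5.15, P* ≈ 106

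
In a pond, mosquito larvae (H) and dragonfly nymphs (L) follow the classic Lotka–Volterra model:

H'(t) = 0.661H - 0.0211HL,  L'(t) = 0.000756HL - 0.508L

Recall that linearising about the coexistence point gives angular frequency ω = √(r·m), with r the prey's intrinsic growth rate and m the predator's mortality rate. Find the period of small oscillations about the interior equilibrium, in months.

Here r = 0.661 and m = 0.508, so r·m = 0.336.
ω = √0.336 = 0.579 per month, hence T = 2π/ω ≈ 10.8 months.

T ≈ 10.8 months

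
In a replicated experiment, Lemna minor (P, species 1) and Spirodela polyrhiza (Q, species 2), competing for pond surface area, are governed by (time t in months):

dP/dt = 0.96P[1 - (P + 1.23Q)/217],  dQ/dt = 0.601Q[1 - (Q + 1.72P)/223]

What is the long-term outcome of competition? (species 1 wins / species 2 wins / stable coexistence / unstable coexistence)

unstable coexistence (outcome depends on initial conditions)

Compare the nullcline intercepts: K1/α12 = 217/1.23 = 176 < K2 = 223; K2/α21 = 223/1.72 = 130 < K1 = 217.
Since both are reversed, neither can invade when rare; the interior point is a saddle.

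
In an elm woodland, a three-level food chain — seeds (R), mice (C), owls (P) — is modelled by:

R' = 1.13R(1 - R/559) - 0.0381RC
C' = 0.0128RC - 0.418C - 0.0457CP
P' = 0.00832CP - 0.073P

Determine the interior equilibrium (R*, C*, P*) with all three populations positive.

R* ≈ 394, C* ≈ 8.77, P* ≈ 101

From dP/dt = 0: 0.00832C* = 0.073, so C* = 8.77.
From dR/dt = 0: 1.13(1 - R*/559) = 0.0381·8.77, giving R* = 559·(1 - 0.296) = 394.
From dC/dt = 0: 0.0128·394 - 0.418 = 0.0457P*, so P* = 4.62/0.0457 = 101.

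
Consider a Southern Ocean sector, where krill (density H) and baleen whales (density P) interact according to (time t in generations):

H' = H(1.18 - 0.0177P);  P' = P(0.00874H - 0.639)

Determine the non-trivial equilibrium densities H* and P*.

Set dP/dt = 0 with P > 0: 0.00874H - 0.639 = 0, so H* = 0.639/0.00874 = 73.1.
Set dH/dt = 0 with H > 0: 1.18 - 0.0177P = 0, so P* = 1.18/0.0177 = 66.7.

H* ≈ 73.1, P* ≈ 66.7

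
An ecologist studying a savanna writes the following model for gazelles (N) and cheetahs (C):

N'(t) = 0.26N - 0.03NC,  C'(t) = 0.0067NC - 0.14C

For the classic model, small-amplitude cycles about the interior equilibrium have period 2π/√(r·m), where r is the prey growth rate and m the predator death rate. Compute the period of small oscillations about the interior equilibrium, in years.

T ≈ 32.9 years

Here r = 0.26 and m = 0.14, so r·m = 0.0364.
ω = √0.0364 = 0.191 per year, hence T = 2π/ω ≈ 32.9 years.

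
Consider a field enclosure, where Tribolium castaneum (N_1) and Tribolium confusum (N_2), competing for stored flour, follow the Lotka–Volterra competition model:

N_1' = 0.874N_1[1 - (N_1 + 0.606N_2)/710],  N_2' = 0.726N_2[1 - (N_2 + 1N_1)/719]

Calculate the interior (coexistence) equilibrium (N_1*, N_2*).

Setting both brackets to zero gives the nullclines N_1 + 0.606N_2 = 710 and 1N_1 + N_2 = 719.
Substituting N_2 = 719 - 1N_1 into the first: N_1(1 - 0.606·1) = 710 - 0.606·719.
So N_1* = 274/0.394 = 696, and then N_2* = 719 - 1·696 = 22.8.

N_1* ≈ 696, N_2* ≈ 22.8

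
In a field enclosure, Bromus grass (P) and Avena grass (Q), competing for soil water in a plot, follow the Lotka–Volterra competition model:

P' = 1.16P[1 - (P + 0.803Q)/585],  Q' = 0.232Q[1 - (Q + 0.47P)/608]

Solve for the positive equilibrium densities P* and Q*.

P* ≈ 155, Q* ≈ 535

Setting both brackets to zero gives the nullclines P + 0.803Q = 585 and 0.47P + Q = 608.
Substituting Q = 608 - 0.47P into the first: P(1 - 0.803·0.47) = 585 - 0.803·608.
So P* = 96.8/0.623 = 155, and then Q* = 608 - 0.47·155 = 535.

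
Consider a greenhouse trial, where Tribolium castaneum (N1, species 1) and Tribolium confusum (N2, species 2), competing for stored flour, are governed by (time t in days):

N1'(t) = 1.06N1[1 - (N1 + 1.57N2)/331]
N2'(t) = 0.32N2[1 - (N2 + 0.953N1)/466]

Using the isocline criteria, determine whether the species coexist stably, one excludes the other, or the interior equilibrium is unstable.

Compare the nullcline intercepts: K1/α12 = 331/1.57 = 211 < K2 = 466; K2/α21 = 466/0.953 = 489 > K1 = 331.
Since the inequalities point opposite ways, species 2 can invade but species 1 cannot.

species 2 excludes species 1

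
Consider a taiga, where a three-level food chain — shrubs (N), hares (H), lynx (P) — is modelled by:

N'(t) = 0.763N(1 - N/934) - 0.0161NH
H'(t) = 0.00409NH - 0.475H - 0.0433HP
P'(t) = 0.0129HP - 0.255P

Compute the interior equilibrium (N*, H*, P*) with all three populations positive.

From dP/dt = 0: 0.0129H* = 0.255, so H* = 19.8.
From dN/dt = 0: 0.763(1 - N*/934) = 0.0161·19.8, giving N* = 934·(1 - 0.417) = 544.
From dH/dt = 0: 0.00409·544 - 0.475 = 0.0433P*, so P* = 1.75/0.0433 = 40.5.

N* ≈ 544, H* ≈ 19.8, P* ≈ 40.5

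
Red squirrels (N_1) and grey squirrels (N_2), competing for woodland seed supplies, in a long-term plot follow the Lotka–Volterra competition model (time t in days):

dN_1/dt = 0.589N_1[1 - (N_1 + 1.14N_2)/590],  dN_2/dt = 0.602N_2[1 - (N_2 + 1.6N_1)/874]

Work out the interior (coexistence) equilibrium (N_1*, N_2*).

Setting both brackets to zero gives the nullclines N_1 + 1.14N_2 = 590 and 1.6N_1 + N_2 = 874.
Substituting N_2 = 874 - 1.6N_1 into the first: N_1(1 - 1.14·1.6) = 590 - 1.14·874.
So N_1* = -406/-0.824 = 493, and then N_2* = 874 - 1.6·493 = 85.

N_1* ≈ 493, N_2* ≈ 85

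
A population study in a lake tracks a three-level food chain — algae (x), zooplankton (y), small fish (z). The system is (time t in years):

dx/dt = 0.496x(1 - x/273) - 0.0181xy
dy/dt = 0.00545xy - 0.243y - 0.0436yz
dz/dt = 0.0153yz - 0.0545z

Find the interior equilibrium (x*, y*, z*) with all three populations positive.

From dz/dt = 0: 0.0153y* = 0.0545, so y* = 3.56.
From dx/dt = 0: 0.496(1 - x*/273) = 0.0181·3.56, giving x* = 273·(1 - 0.13) = 238.
From dy/dt = 0: 0.00545·238 - 0.243 = 0.0436z*, so z* = 1.05/0.0436 = 24.1.

x* ≈ 238, y* ≈ 3.56, z* ≈ 24.1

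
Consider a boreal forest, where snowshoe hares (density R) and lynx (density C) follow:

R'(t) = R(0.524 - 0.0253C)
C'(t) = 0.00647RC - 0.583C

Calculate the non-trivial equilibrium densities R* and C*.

R* ≈ 90.1, C* ≈ 20.7

Set dC/dt = 0 with C > 0: 0.00647R - 0.583 = 0, so R* = 0.583/0.00647 = 90.1.
Set dR/dt = 0 with R > 0: 0.524 - 0.0253C = 0, so C* = 0.524/0.0253 = 20.7.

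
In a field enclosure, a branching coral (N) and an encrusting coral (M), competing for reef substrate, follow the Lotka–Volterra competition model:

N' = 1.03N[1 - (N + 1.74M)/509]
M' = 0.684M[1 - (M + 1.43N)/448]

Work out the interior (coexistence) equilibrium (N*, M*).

Setting both brackets to zero gives the nullclines N + 1.74M = 509 and 1.43N + M = 448.
Substituting M = 448 - 1.43N into the first: N(1 - 1.74·1.43) = 509 - 1.74·448.
So N* = -271/-1.49 = 182, and then M* = 448 - 1.43·182 = 188.

N* ≈ 182, M* ≈ 188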